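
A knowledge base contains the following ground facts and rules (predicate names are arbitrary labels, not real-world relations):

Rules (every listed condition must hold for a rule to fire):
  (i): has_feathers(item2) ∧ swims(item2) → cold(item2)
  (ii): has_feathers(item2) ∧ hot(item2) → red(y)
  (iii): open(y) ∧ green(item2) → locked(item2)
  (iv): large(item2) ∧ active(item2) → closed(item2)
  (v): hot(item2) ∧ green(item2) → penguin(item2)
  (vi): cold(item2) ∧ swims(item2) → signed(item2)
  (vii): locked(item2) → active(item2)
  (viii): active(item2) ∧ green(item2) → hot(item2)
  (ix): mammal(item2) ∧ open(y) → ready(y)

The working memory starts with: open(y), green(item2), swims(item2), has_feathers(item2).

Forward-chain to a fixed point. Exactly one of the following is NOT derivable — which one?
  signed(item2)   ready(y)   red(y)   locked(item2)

ready(y)

Round 1 fires (i), (iii), giving cold(item2), locked(item2).
Round 2 fires (vi), (vii), giving signed(item2), active(item2).
Round 3 fires (viii), giving hot(item2).
Round 4 fires (ii), (v), giving red(y), penguin(item2).
Derived: signed(item2) (round 2), locked(item2) (round 1), red(y) (round 4). ready(y) never appears in any round.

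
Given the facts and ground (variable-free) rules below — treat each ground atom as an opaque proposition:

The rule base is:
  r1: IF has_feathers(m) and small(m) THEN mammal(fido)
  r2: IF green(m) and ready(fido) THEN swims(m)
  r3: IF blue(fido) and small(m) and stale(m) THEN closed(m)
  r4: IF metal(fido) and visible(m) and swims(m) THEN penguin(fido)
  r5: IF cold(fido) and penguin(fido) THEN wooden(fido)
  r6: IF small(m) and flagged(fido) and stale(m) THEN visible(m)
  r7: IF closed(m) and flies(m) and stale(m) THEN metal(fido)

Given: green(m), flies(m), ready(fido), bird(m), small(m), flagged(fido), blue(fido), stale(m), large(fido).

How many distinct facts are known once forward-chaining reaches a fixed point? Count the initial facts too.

Round 1: r2 [IF green(m) and ready(fido) THEN swims(m)]; r3 [IF blue(fido) and small(m) and stale(m) THEN closed(m)]; r6 [IF small(m) and flagged(fido) and stale(m) THEN visible(m)]. New: swims(m), closed(m), visible(m).
Round 2: r7 [IF closed(m) and flies(m) and stale(m) THEN metal(fido)]. New: metal(fido).
Round 3: r4 [IF metal(fido) and visible(m) and swims(m) THEN penguin(fido)]. New: penguin(fido).
Closure: {bird(m), blue(fido), closed(m), flagged(fido), flies(m), green(m), large(fido), metal(fido), penguin(fido), ready(fido), small(m), stale(m), swims(m), visible(m)} — 14 facts.

14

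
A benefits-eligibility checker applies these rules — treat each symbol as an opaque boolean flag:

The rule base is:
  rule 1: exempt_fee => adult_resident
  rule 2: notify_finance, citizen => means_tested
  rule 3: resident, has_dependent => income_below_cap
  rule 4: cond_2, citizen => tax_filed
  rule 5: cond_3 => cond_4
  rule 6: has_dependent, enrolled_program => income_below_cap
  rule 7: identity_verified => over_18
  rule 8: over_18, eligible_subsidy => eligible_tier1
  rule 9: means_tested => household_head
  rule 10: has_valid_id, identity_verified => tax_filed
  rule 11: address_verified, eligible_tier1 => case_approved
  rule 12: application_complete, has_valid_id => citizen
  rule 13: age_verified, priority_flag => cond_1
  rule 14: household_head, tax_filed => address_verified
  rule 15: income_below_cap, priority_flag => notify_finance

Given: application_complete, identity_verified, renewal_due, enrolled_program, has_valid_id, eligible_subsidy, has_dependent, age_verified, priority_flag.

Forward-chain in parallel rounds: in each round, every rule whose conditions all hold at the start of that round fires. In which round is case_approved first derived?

Round 1: rule 6 [has_dependent, enrolled_program => income_below_cap]; rule 7 [identity_verified => over_18]; rule 10 [has_valid_id, identity_verified => tax_filed]; rule 12 [application_complete, has_valid_id => citizen]; rule 13 [age_verified, priority_flag => cond_1]. New: income_below_cap, over_18, tax_filed, citizen, cond_1.
Round 2: rule 8 [over_18, eligible_subsidy => eligible_tier1]; rule 15 [income_below_cap, priority_flag => notify_finance]. New: eligible_tier1, notify_finance.
Round 3: rule 2 [notify_finance, citizen => means_tested]. New: means_tested.
Round 4: rule 9 [means_tested => household_head]. New: household_head.
Round 5: rule 14 [household_head, tax_filed => address_verified]. New: address_verified.
Round 6: rule 11 [address_verified, eligible_tier1 => case_approved]. New: case_approved.
case_approved first appears in round 6.

6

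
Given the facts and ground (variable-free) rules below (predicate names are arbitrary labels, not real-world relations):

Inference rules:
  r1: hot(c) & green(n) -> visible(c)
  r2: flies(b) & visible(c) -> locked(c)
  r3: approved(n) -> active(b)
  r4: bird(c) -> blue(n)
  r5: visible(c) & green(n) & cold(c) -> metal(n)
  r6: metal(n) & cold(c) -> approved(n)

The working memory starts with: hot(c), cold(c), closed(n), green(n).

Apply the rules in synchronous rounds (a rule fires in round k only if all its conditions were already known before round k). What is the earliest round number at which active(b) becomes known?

Round 1 — r1, derive visible(c).
Round 2 — r5, derive metal(n).
Round 3 — r6, derive approved(n).
Round 4 — r3, derive active(b).
active(b) first appears in round 4.

4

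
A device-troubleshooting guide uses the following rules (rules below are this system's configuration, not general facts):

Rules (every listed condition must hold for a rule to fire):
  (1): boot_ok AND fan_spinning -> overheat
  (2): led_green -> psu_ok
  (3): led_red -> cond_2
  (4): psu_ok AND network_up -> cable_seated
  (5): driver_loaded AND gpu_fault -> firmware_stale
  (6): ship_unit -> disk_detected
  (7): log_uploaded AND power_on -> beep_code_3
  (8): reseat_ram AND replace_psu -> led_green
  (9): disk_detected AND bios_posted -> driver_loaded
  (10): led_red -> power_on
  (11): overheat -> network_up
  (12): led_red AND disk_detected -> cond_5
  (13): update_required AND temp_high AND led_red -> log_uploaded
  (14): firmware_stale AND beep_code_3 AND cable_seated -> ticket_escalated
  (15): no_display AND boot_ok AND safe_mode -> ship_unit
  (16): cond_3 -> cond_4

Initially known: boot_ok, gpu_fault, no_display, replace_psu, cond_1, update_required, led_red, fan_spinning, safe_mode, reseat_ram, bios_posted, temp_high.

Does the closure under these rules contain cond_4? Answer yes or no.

no

Round 1 fires (1), (3), (8), (10), (13), (15), giving overheat, cond_2, led_green, power_on, log_uploaded, ship_unit.
Round 2 fires (2), (6), (7), (11), giving psu_ok, disk_detected, beep_code_3, network_up.
Round 3 fires (4), (9), (12), giving cable_seated, driver_loaded, cond_5.
Round 4 fires (5), giving firmware_stale.
Round 5 fires (14), giving ticket_escalated.
Fixed point reached. cond_4 is concluded only by (16); (16) needs cond_3 (never derived).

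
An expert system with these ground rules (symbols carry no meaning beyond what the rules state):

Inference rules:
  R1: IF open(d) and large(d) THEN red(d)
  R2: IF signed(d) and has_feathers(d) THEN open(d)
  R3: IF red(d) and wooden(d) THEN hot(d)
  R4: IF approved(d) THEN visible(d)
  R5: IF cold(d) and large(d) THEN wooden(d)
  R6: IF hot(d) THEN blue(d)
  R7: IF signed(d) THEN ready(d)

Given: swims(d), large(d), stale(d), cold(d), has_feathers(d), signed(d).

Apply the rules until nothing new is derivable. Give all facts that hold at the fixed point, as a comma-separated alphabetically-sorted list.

blue(d), cold(d), has_feathers(d), hot(d), large(d), open(d), ready(d), red(d), signed(d), stale(d), swims(d), wooden(d)

Round 1 fires R2, R5, R7, giving open(d), wooden(d), ready(d).
Round 2 fires R1, giving red(d).
Round 3 fires R3, giving hot(d).
Round 4 fires R6, giving blue(d).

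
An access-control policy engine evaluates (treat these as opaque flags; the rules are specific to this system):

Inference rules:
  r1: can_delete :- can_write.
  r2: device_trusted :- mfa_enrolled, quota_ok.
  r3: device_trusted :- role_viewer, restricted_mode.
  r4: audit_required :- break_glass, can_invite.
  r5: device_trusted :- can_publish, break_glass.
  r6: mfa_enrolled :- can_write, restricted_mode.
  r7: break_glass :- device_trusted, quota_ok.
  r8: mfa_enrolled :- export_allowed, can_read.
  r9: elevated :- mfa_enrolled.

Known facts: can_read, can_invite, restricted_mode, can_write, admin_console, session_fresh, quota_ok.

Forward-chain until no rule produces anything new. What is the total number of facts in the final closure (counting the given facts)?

13

Round 1 — r1, r6, derive can_delete, mfa_enrolled.
Round 2 — r2, r9, derive device_trusted, elevated.
Round 3 — r7, derive break_glass.
Round 4 — r4, derive audit_required.
Closure: {admin_console, audit_required, break_glass, can_delete, can_invite, can_read, can_write, device_trusted, elevated, mfa_enrolled, quota_ok, restricted_mode, session_fresh} — 13 facts.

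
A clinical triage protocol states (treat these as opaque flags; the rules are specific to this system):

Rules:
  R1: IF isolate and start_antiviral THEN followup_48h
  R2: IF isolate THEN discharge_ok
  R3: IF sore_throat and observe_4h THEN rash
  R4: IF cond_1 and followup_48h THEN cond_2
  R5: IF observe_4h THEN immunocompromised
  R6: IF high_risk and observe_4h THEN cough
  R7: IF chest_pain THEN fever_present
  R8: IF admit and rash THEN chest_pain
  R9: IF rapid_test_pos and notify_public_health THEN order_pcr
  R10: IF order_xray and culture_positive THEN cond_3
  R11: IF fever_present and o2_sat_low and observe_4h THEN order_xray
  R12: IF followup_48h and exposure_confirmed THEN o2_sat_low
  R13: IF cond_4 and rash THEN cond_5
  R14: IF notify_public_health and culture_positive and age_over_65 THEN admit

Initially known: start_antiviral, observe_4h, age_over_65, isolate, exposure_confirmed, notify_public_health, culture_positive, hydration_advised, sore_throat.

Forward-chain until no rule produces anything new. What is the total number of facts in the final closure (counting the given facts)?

19

[1] R1 [IF isolate and start_antiviral THEN followup_48h]; R2 [IF isolate THEN discharge_ok]; R3 [IF sore_throat and observe_4h THEN rash]; R5 [IF observe_4h THEN immunocompromised]; R14 [IF notify_public_health and culture_positive and age_over_65 THEN admit]. ⇒ new: followup_48h, discharge_ok, rash, immunocompromised, admit.
[2] R8 [IF admit and rash THEN chest_pain]; R12 [IF followup_48h and exposure_confirmed THEN o2_sat_low]. ⇒ new: chest_pain, o2_sat_low.
[3] R7 [IF chest_pain THEN fever_present]. ⇒ new: fever_present.
[4] R11 [IF fever_present and o2_sat_low and observe_4h THEN order_xray]. ⇒ new: order_xray.
[5] R10 [IF order_xray and culture_positive THEN cond_3]. ⇒ new: cond_3.
Closure: {admit, age_over_65, chest_pain, cond_3, culture_positive, discharge_ok, exposure_confirmed, fever_present, followup_48h, hydration_advised, immunocompromised, isolate, notify_public_health, o2_sat_low, observe_4h, order_xray, rash, sore_throat, start_antiviral} — 19 facts.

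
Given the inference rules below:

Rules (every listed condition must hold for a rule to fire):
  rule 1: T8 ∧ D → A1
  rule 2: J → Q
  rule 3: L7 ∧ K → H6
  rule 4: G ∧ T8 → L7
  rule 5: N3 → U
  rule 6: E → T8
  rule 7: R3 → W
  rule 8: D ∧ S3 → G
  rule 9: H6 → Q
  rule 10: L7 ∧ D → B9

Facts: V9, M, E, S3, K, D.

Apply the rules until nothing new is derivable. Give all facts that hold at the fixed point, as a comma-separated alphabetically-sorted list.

A1, B9, D, E, G, H6, K, L7, M, Q, S3, T8, V9

[1] rule 6 [E → T8]; rule 8 [D ∧ S3 → G]. ⇒ new: T8, G.
[2] rule 1 [T8 ∧ D → A1]; rule 4 [G ∧ T8 → L7]. ⇒ new: A1, L7.
[3] rule 3 [L7 ∧ K → H6]; rule 10 [L7 ∧ D → B9]. ⇒ new: H6, B9.
[4] rule 9 [H6 → Q]. ⇒ new: Q.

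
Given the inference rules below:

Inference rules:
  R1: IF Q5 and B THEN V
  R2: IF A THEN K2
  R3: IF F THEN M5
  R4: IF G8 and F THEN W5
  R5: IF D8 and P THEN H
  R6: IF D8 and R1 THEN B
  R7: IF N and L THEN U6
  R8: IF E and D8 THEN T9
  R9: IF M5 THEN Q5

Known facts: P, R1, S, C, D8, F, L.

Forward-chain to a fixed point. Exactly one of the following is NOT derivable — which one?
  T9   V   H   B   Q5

Round 1 fires R3, R5, R6, giving M5, H, B.
Round 2 fires R9, giving Q5.
Round 3 fires R1, giving V.
Derived: V (round 3), H (round 1), B (round 1), Q5 (round 2). T9 never appears in any round.

T9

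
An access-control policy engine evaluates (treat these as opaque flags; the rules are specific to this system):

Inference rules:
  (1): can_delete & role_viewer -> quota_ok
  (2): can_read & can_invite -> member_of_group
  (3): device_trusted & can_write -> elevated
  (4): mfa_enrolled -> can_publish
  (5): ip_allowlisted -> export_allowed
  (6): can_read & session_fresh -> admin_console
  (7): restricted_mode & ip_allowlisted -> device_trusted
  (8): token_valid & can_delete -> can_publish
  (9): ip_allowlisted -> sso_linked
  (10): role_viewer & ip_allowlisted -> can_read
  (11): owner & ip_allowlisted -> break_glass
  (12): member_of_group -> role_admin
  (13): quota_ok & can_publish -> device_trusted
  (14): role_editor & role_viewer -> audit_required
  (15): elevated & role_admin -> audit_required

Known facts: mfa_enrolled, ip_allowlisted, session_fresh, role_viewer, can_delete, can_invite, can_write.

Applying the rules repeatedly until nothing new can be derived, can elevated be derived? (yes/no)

yes

Round 1 fires (1), (4), (5), (9), (10), giving quota_ok, can_publish, export_allowed, sso_linked, can_read.
Round 2 fires (2), (6), (13), giving member_of_group, admin_console, device_trusted.
Round 3 fires (3), (12), giving elevated, role_admin.
Round 4 fires (15), giving audit_required.
elevated appears in round 3, so it is derivable.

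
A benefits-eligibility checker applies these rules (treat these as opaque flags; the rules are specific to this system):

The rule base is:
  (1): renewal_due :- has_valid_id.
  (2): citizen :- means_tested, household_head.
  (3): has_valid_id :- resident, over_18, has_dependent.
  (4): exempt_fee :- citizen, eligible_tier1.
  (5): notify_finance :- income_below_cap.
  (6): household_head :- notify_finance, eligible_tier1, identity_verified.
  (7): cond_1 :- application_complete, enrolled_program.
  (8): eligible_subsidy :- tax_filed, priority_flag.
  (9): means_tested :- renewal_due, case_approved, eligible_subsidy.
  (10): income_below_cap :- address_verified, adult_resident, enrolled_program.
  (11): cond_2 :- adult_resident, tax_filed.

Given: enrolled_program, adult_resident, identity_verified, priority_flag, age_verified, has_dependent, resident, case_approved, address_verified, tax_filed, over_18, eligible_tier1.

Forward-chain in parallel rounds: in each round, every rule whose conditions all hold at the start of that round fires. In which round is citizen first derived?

Round 1: (3) [has_valid_id :- resident, over_18, has_dependent.]; (8) [eligible_subsidy :- tax_filed, priority_flag.]; (10) [income_below_cap :- address_verified, adult_resident, enrolled_program.]; (11) [cond_2 :- adult_resident, tax_filed.]. Adds has_valid_id, eligible_subsidy, income_below_cap, cond_2.
Round 2: (1) [renewal_due :- has_valid_id.]; (5) [notify_finance :- income_below_cap.]. Adds renewal_due, notify_finance.
Round 3: (6) [household_head :- notify_finance, eligible_tier1, identity_verified.]; (9) [means_tested :- renewal_due, case_approved, eligible_subsidy.]. Adds household_head, means_tested.
Round 4: (2) [citizen :- means_tested, household_head.]. Adds citizen.
citizen first appears in round 4.

4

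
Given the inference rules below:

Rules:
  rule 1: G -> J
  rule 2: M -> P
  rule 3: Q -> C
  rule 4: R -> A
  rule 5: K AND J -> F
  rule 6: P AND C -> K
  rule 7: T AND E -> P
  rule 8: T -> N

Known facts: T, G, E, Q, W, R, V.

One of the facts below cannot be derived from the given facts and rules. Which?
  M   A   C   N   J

Round 1 fires rule 1, rule 3, rule 4, rule 7, rule 8, giving J, C, A, P, N.
Round 2 fires rule 6, giving K.
Round 3 fires rule 5, giving F.
Derived: A (round 1), C (round 1), N (round 1), J (round 1). M never appears in any round.

M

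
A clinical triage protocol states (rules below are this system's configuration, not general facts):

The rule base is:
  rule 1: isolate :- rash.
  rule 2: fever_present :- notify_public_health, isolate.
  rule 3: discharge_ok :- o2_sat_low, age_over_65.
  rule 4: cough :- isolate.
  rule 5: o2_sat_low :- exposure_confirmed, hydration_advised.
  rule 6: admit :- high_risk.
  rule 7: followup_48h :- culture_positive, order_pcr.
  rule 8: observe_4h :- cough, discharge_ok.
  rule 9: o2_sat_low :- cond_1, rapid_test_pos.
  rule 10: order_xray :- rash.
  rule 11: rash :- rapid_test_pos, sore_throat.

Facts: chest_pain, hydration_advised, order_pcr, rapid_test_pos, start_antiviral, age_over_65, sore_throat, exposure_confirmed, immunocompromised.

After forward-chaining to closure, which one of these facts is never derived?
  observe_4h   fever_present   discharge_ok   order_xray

fever_present

Round 1: rule 5 [o2_sat_low :- exposure_confirmed, hydration_advised.]; rule 11 [rash :- rapid_test_pos, sore_throat.]. New: o2_sat_low, rash.
Round 2: rule 1 [isolate :- rash.]; rule 3 [discharge_ok :- o2_sat_low, age_over_65.]; rule 10 [order_xray :- rash.]. New: isolate, discharge_ok, order_xray.
Round 3: rule 4 [cough :- isolate.]. New: cough.
Round 4: rule 8 [observe_4h :- cough, discharge_ok.]. New: observe_4h.
Derived: order_xray (round 2), discharge_ok (round 2), observe_4h (round 4). fever_present never appears in any round.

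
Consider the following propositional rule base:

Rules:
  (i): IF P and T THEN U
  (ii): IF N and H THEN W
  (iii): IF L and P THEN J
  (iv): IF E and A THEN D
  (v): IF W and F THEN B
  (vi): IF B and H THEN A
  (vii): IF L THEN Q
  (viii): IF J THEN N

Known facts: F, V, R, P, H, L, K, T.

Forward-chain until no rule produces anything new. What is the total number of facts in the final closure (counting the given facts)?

[1] (i) [IF P and T THEN U]; (iii) [IF L and P THEN J]; (vii) [IF L THEN Q]. ⇒ new: U, J, Q.
[2] (viii) [IF J THEN N]. ⇒ new: N.
[3] (ii) [IF N and H THEN W]. ⇒ new: W.
[4] (v) [IF W and F THEN B]. ⇒ new: B.
[5] (vi) [IF B and H THEN A]. ⇒ new: A.
Closure: {A, B, F, H, J, K, L, N, P, Q, R, T, U, V, W} — 15 facts.

15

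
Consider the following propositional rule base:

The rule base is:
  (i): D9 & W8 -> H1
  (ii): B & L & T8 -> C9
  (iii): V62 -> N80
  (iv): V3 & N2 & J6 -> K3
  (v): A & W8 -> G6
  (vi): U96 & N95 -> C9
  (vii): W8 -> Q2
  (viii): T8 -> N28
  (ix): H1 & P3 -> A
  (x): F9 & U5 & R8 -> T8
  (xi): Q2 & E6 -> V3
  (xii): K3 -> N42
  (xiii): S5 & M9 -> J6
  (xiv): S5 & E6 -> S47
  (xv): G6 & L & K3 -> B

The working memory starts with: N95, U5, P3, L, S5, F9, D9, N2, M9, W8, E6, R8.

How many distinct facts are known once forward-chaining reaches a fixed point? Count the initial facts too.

25

Round 1 — (i), (vii), (x), (xiii), (xiv), derive H1, Q2, T8, J6, S47.
Round 2 — (viii), (ix), (xi), derive N28, A, V3.
Round 3 — (iv), (v), derive K3, G6.
Round 4 — (xii), (xv), derive N42, B.
Round 5 — (ii), derive C9.
Closure: {A, B, C9, D9, E6, F9, G6, H1, J6, K3, L, M9, N2, N28, N42, N95, P3, Q2, R8, S47, S5, T8, U5, V3, W8} — 25 facts.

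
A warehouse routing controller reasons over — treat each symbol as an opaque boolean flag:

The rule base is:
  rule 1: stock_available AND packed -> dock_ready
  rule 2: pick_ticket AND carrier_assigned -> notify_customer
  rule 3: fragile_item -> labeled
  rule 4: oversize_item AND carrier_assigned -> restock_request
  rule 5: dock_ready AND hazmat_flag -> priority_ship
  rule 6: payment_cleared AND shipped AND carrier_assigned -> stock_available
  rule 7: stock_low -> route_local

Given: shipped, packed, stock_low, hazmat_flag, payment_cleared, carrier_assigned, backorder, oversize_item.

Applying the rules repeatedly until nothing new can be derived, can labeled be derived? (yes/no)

Round 1 fires rule 4, rule 6, rule 7, giving restock_request, stock_available, route_local.
Round 2 fires rule 1, giving dock_ready.
Round 3 fires rule 5, giving priority_ship.
Fixed point reached. labeled is concluded only by rule 3; rule 3 needs fragile_item (never derived).

no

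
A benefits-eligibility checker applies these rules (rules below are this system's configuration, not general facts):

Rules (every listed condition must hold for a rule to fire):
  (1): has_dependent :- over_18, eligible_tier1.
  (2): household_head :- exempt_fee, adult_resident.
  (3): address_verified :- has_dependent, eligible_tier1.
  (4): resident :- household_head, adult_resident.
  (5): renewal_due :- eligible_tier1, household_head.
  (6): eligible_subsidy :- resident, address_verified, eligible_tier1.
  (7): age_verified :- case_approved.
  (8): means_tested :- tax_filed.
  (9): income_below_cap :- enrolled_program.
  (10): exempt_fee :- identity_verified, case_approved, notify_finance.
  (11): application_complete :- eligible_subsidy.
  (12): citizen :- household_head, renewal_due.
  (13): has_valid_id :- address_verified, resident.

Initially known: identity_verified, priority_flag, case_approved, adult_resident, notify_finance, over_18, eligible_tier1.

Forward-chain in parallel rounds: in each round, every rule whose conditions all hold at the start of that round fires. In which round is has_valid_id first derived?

4

Round 1 fires (1), (7), (10), giving has_dependent, age_verified, exempt_fee.
Round 2 fires (2), (3), giving household_head, address_verified.
Round 3 fires (4), (5), giving resident, renewal_due.
Round 4 fires (6), (12), (13), giving eligible_subsidy, citizen, has_valid_id.
has_valid_id first appears in round 4.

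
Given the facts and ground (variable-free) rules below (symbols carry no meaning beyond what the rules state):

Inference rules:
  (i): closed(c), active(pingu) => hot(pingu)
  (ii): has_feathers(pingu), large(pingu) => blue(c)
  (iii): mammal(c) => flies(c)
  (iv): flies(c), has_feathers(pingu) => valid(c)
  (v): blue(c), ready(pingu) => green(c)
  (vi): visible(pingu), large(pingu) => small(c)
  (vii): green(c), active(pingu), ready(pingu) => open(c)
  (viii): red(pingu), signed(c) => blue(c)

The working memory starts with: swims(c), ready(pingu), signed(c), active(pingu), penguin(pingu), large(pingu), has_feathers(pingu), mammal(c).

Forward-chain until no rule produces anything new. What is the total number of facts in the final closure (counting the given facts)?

Round 1: (ii) [has_feathers(pingu), large(pingu) => blue(c)]; (iii) [mammal(c) => flies(c)]. New: blue(c), flies(c).
Round 2: (iv) [flies(c), has_feathers(pingu) => valid(c)]; (v) [blue(c), ready(pingu) => green(c)]. New: valid(c), green(c).
Round 3: (vii) [green(c), active(pingu), ready(pingu) => open(c)]. New: open(c).
Closure: {active(pingu), blue(c), flies(c), green(c), has_feathers(pingu), large(pingu), mammal(c), open(c), penguin(pingu), ready(pingu), signed(c), swims(c), valid(c)} — 13 facts.

13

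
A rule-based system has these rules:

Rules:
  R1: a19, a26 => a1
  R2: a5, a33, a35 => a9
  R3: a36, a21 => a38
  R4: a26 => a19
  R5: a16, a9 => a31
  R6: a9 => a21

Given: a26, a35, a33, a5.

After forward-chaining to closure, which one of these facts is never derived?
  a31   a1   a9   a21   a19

Round 1: R2 [a5, a33, a35 => a9]; R4 [a26 => a19]. Adds a9, a19.
Round 2: R1 [a19, a26 => a1]; R6 [a9 => a21]. Adds a1, a21.
Derived: a9 (round 1), a1 (round 2), a21 (round 2), a19 (round 1). a31 never appears in any round.

a31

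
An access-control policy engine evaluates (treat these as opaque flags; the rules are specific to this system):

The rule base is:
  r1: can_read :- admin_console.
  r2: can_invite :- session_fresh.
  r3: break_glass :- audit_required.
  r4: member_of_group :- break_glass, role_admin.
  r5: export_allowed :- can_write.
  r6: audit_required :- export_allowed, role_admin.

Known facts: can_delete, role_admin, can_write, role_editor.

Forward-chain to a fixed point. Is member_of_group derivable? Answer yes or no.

yes

Round 1: r5 [export_allowed :- can_write.]. New: export_allowed.
Round 2: r6 [audit_required :- export_allowed, role_admin.]. New: audit_required.
Round 3: r3 [break_glass :- audit_required.]. New: break_glass.
Round 4: r4 [member_of_group :- break_glass, role_admin.]. New: member_of_group.
member_of_group appears in round 4, so it is derivable.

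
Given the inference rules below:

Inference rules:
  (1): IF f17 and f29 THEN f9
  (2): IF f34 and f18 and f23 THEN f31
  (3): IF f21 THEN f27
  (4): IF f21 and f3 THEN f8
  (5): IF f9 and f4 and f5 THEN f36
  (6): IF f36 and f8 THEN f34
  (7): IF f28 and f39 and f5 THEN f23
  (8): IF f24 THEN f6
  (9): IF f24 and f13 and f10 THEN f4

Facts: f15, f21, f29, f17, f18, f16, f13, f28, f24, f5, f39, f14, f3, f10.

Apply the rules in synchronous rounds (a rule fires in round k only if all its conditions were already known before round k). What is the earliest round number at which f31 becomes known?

4

Round 1: (1) [IF f17 and f29 THEN f9]; (3) [IF f21 THEN f27]; (4) [IF f21 and f3 THEN f8]; (7) [IF f28 and f39 and f5 THEN f23]; (8) [IF f24 THEN f6]; (9) [IF f24 and f13 and f10 THEN f4]. New: f9, f27, f8, f23, f6, f4.
Round 2: (5) [IF f9 and f4 and f5 THEN f36]. New: f36.
Round 3: (6) [IF f36 and f8 THEN f34]. New: f34.
Round 4: (2) [IF f34 and f18 and f23 THEN f31]. New: f31.
f31 first appears in round 4.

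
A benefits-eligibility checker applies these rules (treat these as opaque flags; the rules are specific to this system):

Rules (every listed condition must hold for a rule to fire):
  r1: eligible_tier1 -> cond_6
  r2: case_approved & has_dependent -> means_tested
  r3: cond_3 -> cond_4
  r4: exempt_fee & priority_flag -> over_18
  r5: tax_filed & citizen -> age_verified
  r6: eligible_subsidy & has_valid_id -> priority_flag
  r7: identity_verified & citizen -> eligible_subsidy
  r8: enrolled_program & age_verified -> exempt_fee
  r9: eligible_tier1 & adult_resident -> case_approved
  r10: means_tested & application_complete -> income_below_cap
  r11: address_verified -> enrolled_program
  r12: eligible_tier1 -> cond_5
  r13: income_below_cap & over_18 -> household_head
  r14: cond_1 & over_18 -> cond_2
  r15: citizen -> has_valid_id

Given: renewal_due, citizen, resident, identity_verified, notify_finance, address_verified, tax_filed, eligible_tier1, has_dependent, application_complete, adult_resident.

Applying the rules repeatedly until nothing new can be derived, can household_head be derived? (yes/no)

yes

[1] r1 [eligible_tier1 -> cond_6]; r5 [tax_filed & citizen -> age_verified]; r7 [identity_verified & citizen -> eligible_subsidy]; r9 [eligible_tier1 & adult_resident -> case_approved]; r11 [address_verified -> enrolled_program]; r12 [eligible_tier1 -> cond_5]; r15 [citizen -> has_valid_id]. ⇒ new: cond_6, age_verified, eligible_subsidy, case_approved, enrolled_program, cond_5, has_valid_id.
[2] r2 [case_approved & has_dependent -> means_tested]; r6 [eligible_subsidy & has_valid_id -> priority_flag]; r8 [enrolled_program & age_verified -> exempt_fee]. ⇒ new: means_tested, priority_flag, exempt_fee.
[3] r4 [exempt_fee & priority_flag -> over_18]; r10 [means_tested & application_complete -> income_below_cap]. ⇒ new: over_18, income_below_cap.
[4] r13 [income_below_cap & over_18 -> household_head]. ⇒ new: household_head.
household_head appears in round 4, so it is derivable.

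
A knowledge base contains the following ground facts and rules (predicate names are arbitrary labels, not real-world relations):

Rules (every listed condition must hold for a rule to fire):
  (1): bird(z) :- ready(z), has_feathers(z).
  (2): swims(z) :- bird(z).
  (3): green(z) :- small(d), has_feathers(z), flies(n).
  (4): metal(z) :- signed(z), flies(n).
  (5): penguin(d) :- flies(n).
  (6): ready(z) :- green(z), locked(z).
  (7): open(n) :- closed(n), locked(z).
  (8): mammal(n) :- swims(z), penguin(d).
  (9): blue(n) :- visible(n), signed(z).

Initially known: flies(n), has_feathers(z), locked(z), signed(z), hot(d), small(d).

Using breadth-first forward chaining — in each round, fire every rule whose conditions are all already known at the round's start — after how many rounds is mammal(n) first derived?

5

Round 1 fires (3), (4), (5), giving green(z), metal(z), penguin(d).
Round 2 fires (6), giving ready(z).
Round 3 fires (1), giving bird(z).
Round 4 fires (2), giving swims(z).
Round 5 fires (8), giving mammal(n).
mammal(n) first appears in round 5.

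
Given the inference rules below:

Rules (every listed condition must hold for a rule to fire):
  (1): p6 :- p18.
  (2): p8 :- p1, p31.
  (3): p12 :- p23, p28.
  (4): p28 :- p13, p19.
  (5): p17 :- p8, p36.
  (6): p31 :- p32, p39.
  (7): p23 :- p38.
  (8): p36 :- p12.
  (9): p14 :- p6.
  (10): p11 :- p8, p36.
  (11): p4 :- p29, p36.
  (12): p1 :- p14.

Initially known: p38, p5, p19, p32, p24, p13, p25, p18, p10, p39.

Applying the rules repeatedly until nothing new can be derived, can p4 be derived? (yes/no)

[1] (1) [p6 :- p18.]; (4) [p28 :- p13, p19.]; (6) [p31 :- p32, p39.]; (7) [p23 :- p38.]. ⇒ new: p6, p28, p31, p23.
[2] (3) [p12 :- p23, p28.]; (9) [p14 :- p6.]. ⇒ new: p12, p14.
[3] (8) [p36 :- p12.]; (12) [p1 :- p14.]. ⇒ new: p36, p1.
[4] (2) [p8 :- p1, p31.]. ⇒ new: p8.
[5] (5) [p17 :- p8, p36.]; (10) [p11 :- p8, p36.]. ⇒ new: p17, p11.
Fixed point reached. p4 is concluded only by (11); (11) needs p29 (never derived).

no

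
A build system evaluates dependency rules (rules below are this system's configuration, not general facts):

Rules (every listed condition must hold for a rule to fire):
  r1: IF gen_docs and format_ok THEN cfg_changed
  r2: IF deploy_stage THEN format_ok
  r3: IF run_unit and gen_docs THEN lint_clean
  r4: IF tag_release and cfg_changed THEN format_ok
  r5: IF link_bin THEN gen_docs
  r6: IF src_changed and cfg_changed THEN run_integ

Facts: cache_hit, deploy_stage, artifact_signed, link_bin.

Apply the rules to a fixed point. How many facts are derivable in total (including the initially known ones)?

7

Round 1: r2 [IF deploy_stage THEN format_ok]; r5 [IF link_bin THEN gen_docs]. New: format_ok, gen_docs.
Round 2: r1 [IF gen_docs and format_ok THEN cfg_changed]. New: cfg_changed.
Closure: {artifact_signed, cache_hit, cfg_changed, deploy_stage, format_ok, gen_docs, link_bin} — 7 facts.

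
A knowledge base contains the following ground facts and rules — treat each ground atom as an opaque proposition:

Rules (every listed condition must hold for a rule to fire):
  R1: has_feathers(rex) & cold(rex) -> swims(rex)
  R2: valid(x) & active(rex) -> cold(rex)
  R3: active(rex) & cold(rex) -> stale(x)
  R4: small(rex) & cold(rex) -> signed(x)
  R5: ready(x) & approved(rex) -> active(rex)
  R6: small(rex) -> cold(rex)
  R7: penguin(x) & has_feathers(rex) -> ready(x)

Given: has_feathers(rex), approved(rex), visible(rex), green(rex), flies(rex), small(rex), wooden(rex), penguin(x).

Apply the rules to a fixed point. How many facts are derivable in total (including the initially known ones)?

14

[1] R6 [small(rex) -> cold(rex)]; R7 [penguin(x) & has_feathers(rex) -> ready(x)]. ⇒ new: cold(rex), ready(x).
[2] R1 [has_feathers(rex) & cold(rex) -> swims(rex)]; R4 [small(rex) & cold(rex) -> signed(x)]; R5 [ready(x) & approved(rex) -> active(rex)]. ⇒ new: swims(rex), signed(x), active(rex).
[3] R3 [active(rex) & cold(rex) -> stale(x)]. ⇒ new: stale(x).
Closure: {active(rex), approved(rex), cold(rex), flies(rex), green(rex), has_feathers(rex), penguin(x), ready(x), signed(x), small(rex), stale(x), swims(rex), visible(rex), wooden(rex)} — 14 facts.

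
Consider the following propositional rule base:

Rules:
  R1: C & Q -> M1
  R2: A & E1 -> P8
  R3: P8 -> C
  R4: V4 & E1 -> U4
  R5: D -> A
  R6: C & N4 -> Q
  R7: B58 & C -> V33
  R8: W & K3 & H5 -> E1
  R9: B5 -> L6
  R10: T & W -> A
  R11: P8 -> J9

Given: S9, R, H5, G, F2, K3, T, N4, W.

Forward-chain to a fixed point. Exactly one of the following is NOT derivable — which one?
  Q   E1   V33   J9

Round 1: R8 [W & K3 & H5 -> E1]; R10 [T & W -> A]. New: E1, A.
Round 2: R2 [A & E1 -> P8]. New: P8.
Round 3: R3 [P8 -> C]; R11 [P8 -> J9]. New: C, J9.
Round 4: R6 [C & N4 -> Q]. New: Q.
Round 5: R1 [C & Q -> M1]. New: M1.
Derived: J9 (round 3), E1 (round 1), Q (round 4). V33 never appears in any round.

V33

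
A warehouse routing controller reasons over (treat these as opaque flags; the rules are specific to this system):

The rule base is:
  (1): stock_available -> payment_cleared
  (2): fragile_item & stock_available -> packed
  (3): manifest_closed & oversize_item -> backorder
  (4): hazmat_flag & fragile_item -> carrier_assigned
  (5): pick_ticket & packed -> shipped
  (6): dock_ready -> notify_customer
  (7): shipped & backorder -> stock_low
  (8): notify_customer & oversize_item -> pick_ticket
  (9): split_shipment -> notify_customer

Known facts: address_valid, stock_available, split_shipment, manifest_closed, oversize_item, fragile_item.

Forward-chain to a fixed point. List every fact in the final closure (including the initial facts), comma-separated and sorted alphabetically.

Round 1 — (1), (2), (3), (9), derive payment_cleared, packed, backorder, notify_customer.
Round 2 — (8), derive pick_ticket.
Round 3 — (5), derive shipped.
Round 4 — (7), derive stock_low.

address_valid, backorder, fragile_item, manifest_closed, notify_customer, oversize_item, packed, payment_cleared, pick_ticket, shipped, split_shipment, stock_available, stock_low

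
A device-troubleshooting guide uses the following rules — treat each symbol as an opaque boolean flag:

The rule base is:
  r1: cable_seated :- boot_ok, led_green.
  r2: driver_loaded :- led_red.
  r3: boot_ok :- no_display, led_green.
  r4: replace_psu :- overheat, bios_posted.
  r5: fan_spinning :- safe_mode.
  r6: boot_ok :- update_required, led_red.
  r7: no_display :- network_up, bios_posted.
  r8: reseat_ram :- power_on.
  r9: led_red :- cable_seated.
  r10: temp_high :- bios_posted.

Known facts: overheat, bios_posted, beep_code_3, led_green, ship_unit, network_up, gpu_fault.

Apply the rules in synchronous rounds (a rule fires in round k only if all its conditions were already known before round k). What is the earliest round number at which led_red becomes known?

4

Round 1: r4 [replace_psu :- overheat, bios_posted.]; r7 [no_display :- network_up, bios_posted.]; r10 [temp_high :- bios_posted.]. New: replace_psu, no_display, temp_high.
Round 2: r3 [boot_ok :- no_display, led_green.]. New: boot_ok.
Round 3: r1 [cable_seated :- boot_ok, led_green.]. New: cable_seated.
Round 4: r9 [led_red :- cable_seated.]. New: led_red.
led_red first appears in round 4.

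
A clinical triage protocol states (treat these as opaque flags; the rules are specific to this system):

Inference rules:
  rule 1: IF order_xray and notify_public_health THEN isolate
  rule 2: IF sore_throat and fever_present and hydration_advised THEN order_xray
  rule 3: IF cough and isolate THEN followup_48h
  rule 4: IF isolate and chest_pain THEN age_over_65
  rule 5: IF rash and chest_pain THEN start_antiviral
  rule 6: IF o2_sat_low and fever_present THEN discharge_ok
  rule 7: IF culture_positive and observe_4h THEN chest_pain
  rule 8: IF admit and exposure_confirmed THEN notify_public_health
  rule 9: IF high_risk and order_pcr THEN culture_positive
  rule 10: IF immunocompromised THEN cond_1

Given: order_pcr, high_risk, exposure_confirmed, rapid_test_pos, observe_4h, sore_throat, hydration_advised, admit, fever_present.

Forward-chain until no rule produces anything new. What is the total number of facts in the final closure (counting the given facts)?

Round 1: rule 2 [IF sore_throat and fever_present and hydration_advised THEN order_xray]; rule 8 [IF admit and exposure_confirmed THEN notify_public_health]; rule 9 [IF high_risk and order_pcr THEN culture_positive]. New: order_xray, notify_public_health, culture_positive.
Round 2: rule 1 [IF order_xray and notify_public_health THEN isolate]; rule 7 [IF culture_positive and observe_4h THEN chest_pain]. New: isolate, chest_pain.
Round 3: rule 4 [IF isolate and chest_pain THEN age_over_65]. New: age_over_65.
Closure: {admit, age_over_65, chest_pain, culture_positive, exposure_confirmed, fever_present, high_risk, hydration_advised, isolate, notify_public_health, observe_4h, order_pcr, order_xray, rapid_test_pos, sore_throat} — 15 facts.

15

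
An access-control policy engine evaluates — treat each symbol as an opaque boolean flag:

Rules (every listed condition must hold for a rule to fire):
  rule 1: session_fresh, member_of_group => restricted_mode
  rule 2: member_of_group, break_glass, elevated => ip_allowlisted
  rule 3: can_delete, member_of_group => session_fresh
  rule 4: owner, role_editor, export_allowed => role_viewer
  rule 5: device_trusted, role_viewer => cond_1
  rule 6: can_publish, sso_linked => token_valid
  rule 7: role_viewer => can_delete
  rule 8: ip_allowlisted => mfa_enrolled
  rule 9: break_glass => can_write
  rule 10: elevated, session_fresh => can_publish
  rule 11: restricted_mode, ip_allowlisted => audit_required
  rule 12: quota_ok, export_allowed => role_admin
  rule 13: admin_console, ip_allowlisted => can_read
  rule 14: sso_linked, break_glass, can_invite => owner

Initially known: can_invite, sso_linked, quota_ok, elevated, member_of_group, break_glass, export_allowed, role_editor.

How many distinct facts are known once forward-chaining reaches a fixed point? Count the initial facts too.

20

[1] rule 2 [member_of_group, break_glass, elevated => ip_allowlisted]; rule 9 [break_glass => can_write]; rule 12 [quota_ok, export_allowed => role_admin]; rule 14 [sso_linked, break_glass, can_invite => owner]. ⇒ new: ip_allowlisted, can_write, role_admin, owner.
[2] rule 4 [owner, role_editor, export_allowed => role_viewer]; rule 8 [ip_allowlisted => mfa_enrolled]. ⇒ new: role_viewer, mfa_enrolled.
[3] rule 7 [role_viewer => can_delete]. ⇒ new: can_delete.
[4] rule 3 [can_delete, member_of_group => session_fresh]. ⇒ new: session_fresh.
[5] rule 1 [session_fresh, member_of_group => restricted_mode]; rule 10 [elevated, session_fresh => can_publish]. ⇒ new: restricted_mode, can_publish.
[6] rule 6 [can_publish, sso_linked => token_valid]; rule 11 [restricted_mode, ip_allowlisted => audit_required]. ⇒ new: token_valid, audit_required.
Closure: {audit_required, break_glass, can_delete, can_invite, can_publish, can_write, elevated, export_allowed, ip_allowlisted, member_of_group, mfa_enrolled, owner, quota_ok, restricted_mode, role_admin, role_editor, role_viewer, session_fresh, sso_linked, token_valid} — 20 facts.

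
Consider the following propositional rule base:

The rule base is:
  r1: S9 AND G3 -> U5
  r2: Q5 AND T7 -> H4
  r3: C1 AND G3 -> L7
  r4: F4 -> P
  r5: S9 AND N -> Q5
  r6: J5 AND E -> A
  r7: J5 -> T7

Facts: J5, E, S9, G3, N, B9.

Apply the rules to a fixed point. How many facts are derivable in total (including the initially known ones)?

Round 1: r1 [S9 AND G3 -> U5]; r5 [S9 AND N -> Q5]; r6 [J5 AND E -> A]; r7 [J5 -> T7]. New: U5, Q5, A, T7.
Round 2: r2 [Q5 AND T7 -> H4]. New: H4.
Closure: {A, B9, E, G3, H4, J5, N, Q5, S9, T7, U5} — 11 facts.

11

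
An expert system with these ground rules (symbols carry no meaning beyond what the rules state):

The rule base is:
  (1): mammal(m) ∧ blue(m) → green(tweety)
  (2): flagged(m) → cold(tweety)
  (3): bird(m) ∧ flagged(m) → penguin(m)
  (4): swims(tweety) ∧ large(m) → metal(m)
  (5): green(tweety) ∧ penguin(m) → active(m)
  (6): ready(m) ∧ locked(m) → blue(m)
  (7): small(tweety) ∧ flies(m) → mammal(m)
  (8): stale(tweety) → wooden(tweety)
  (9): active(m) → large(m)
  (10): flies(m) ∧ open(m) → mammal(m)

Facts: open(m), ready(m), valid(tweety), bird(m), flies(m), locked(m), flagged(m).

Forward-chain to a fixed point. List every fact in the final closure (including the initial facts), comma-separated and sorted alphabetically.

Round 1 fires (2), (3), (6), (10), giving cold(tweety), penguin(m), blue(m), mammal(m).
Round 2 fires (1), giving green(tweety).
Round 3 fires (5), giving active(m).
Round 4 fires (9), giving large(m).

active(m), bird(m), blue(m), cold(tweety), flagged(m), flies(m), green(tweety), large(m), locked(m), mammal(m), open(m), penguin(m), ready(m), valid(tweety)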